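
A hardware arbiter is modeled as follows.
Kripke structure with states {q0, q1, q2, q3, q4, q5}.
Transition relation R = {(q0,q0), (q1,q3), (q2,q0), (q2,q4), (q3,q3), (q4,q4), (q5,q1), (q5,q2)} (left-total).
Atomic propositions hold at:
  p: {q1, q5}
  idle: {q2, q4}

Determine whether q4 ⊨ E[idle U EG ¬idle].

No

Sat(¬idle) = {q0, q1, q3, q5}
EG ¬idle: greatest fixpoint, start Z0 = {q0, q1, q3, q5}, keep only states in Sat with some successor in Z. Already a fixed point.
Sat(EG ¬idle) = {q0, q1, q3, q5}
E[idle U EG ¬idle]: least fixpoint, start Z0 = Sat(EG ¬idle) = {q0, q1, q3, q5}, add states in Sat(idle) with some successor in Z. Z1 = {q0, q1, q2, q3, q5}; fixed.
Sat(E[idle U EG ¬idle]) = {q0, q1, q2, q3, q5}
q4 ∉ Sat(E[idle U EG ¬idle]) = {q0, q1, q2, q3, q5}, so the formula does not hold at q4.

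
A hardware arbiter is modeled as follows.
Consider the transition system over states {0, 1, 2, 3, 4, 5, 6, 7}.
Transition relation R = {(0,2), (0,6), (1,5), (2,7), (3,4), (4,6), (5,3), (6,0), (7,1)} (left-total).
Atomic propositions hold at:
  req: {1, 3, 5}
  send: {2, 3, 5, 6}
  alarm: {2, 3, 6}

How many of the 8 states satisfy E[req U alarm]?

E[req U alarm]: least fixpoint, start Z0 = Sat(alarm) = {2, 3, 6}, add states in Sat(req) with some successor in Z. Z1 = {2, 3, 5, 6}; Z2 = {1, 2, 3, 5, 6}; fixed.
Sat(E[req U alarm]) = {1, 2, 3, 5, 6}
|Sat(E[req U alarm])| = |{1, 2, 3, 5, 6}| = 5.

5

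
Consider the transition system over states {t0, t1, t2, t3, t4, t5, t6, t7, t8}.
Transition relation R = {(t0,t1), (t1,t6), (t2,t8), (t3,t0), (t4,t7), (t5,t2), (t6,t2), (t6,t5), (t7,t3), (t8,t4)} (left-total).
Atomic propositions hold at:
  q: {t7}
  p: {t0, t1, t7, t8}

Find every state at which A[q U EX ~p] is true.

{t1, t5, t6, t7, t8}

Sat(~p) = {t2, t3, t4, t5, t6}
Sat(EX ~p) = {s : some successor in {t2, t3, t4, t5, t6}} = {t1, t5, t6, t7, t8}
A[q U EX ~p]: least fixpoint, start Z0 = Sat(EX ~p) = {t1, t5, t6, t7, t8}, add states in Sat(q) with every successor in Z. Already a fixed point.
Sat(A[q U EX ~p]) = {t1, t5, t6, t7, t8}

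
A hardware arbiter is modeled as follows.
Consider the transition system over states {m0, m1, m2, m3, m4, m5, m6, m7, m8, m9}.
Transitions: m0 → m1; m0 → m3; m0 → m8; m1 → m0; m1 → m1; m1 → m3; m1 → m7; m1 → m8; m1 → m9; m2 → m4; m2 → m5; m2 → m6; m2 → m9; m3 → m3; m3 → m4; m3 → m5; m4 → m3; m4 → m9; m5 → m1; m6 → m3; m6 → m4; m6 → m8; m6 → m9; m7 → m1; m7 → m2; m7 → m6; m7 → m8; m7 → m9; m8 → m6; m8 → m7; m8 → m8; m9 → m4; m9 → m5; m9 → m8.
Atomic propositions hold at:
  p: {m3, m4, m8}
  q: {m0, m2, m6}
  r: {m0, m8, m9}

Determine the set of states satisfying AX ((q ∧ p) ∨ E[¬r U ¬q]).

{m0, m2, m3, m4, m5, m6, m7, m8, m9}

Sat(q ∧ p) = ∅
Sat(¬r) = {m1, m2, m3, m4, m5, m6, m7}
Sat(¬q) = {m1, m3, m4, m5, m7, m8, m9}
E[¬r U ¬q]: least fixpoint, start Z0 = Sat(¬q) = {m1, m3, m4, m5, m7, m8, m9}, add states in Sat(¬r) with some successor in Z. Z1 = {m1, m2, m3, m4, m5, m6, m7, m8, m9}; fixed.
Sat(E[¬r U ¬q]) = {m1, m2, m3, m4, m5, m6, m7, m8, m9}
Sat((q ∧ p) ∨ E[¬r U ¬q]) = {m1, m2, m3, m4, m5, m6, m7, m8, m9}
Sat(AX ((q ∧ p) ∨ E[¬r U ¬q])) = {s : every successor in {m1, m2, m3, m4, m5, m6, m7, m8, m9}} = {m0, m2, m3, m4, m5, m6, m7, m8, m9}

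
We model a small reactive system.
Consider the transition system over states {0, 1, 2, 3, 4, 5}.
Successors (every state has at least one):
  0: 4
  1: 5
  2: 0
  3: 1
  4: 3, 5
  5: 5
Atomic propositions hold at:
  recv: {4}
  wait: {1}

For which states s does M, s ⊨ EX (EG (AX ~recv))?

{0, 1, 3, 4, 5}

Sat(~recv) = {0, 1, 2, 3, 5}
Sat(AX ~recv) = {s : every successor in {0, 1, 2, 3, 5}} = {1, 2, 3, 4, 5}
EG (AX ~recv): greatest fixpoint, start Z0 = {1, 2, 3, 4, 5}, keep only states in Sat with some successor in Z. Z1 = {1, 3, 4, 5}; fixed.
Sat(EG (AX ~recv)) = {1, 3, 4, 5}
Sat(EX (EG (AX ~recv))) = {s : some successor in {1, 3, 4, 5}} = {0, 1, 3, 4, 5}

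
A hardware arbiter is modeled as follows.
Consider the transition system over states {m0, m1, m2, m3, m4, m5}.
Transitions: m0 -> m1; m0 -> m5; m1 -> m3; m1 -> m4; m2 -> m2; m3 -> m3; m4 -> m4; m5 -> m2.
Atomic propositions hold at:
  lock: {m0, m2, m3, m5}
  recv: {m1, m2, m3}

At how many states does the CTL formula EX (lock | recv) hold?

Sat(lock | recv) = {m0, m1, m2, m3, m5}
Sat(EX (lock | recv)) = {s : some successor in {m0, m1, m2, m3, m5}} = {m0, m1, m2, m3, m5}
|Sat(EX (lock | recv))| = |{m0, m1, m2, m3, m5}| = 5.

5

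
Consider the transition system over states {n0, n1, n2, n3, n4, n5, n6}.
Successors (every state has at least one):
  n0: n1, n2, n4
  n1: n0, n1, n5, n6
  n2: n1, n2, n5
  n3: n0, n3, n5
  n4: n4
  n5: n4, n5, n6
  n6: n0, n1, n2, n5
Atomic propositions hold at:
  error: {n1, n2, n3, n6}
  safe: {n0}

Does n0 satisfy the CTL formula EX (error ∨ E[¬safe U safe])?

Sat(¬safe) = {n1, n2, n3, n4, n5, n6}
E[¬safe U safe]: least fixpoint, start Z0 = Sat(safe) = {n0}, add states in Sat(¬safe) with some successor in Z. Z1 = {n0, n1, n3, n6}; Z2 = {n0, n1, n2, n3, n5, n6}; fixed.
Sat(E[¬safe U safe]) = {n0, n1, n2, n3, n5, n6}
Sat(error ∨ E[¬safe U safe]) = {n0, n1, n2, n3, n5, n6}
Sat(EX (error ∨ E[¬safe U safe])) = {s : some successor in {n0, n1, n2, n3, n5, n6}} = {n0, n1, n2, n3, n5, n6}
n0 ∈ Sat(EX (error ∨ E[¬safe U safe])) = {n0, n1, n2, n3, n5, n6}, so the formula holds at n0.

Yes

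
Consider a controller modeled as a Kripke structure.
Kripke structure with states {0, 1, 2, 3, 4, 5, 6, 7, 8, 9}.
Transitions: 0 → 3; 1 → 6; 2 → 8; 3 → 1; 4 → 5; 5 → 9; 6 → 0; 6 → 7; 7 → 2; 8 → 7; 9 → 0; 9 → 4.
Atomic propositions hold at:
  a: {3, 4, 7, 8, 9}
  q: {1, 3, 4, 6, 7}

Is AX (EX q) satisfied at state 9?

Sat(EX q) = {s : some successor in {1, 3, 4, 6, 7}} = {0, 1, 3, 6, 8, 9}
Sat(AX (EX q)) = {s : every successor in {0, 1, 3, 6, 8, 9}} = {0, 1, 2, 3, 5}
9 ∉ Sat(AX (EX q)) = {0, 1, 2, 3, 5}, so the formula does not hold at 9.

No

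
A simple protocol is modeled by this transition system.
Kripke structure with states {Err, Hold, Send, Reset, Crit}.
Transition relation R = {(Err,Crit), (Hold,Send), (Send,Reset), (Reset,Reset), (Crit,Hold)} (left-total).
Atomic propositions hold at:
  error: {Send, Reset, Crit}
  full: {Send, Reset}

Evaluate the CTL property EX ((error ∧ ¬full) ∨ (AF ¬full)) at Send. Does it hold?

No

Sat(¬full) = {Err, Hold, Crit}
Sat(error ∧ ¬full) = {Crit}
AF ¬full: least fixpoint, start Z0 = {Err, Hold, Crit}, add states with every successor in Z. Already a fixed point.
Sat(AF ¬full) = {Err, Hold, Crit}
Sat((error ∧ ¬full) ∨ (AF ¬full)) = {Err, Hold, Crit}
Sat(EX ((error ∧ ¬full) ∨ (AF ¬full))) = {s : some successor in {Err, Hold, Crit}} = {Err, Crit}
Send ∉ Sat(EX ((error ∧ ¬full) ∨ (AF ¬full))) = {Err, Crit}, so the formula does not hold at Send.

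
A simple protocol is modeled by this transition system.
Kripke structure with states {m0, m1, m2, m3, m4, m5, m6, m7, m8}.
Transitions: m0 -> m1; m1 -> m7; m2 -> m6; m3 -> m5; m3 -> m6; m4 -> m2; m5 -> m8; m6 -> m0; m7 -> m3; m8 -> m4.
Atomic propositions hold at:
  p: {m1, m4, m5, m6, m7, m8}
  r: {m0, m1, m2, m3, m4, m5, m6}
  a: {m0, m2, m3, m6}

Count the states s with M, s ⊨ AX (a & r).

4

Sat(a & r) = {m0, m2, m3, m6}
Sat(AX (a & r)) = {s : every successor in {m0, m2, m3, m6}} = {m2, m4, m6, m7}
|Sat(AX (a & r))| = |{m2, m4, m6, m7}| = 4.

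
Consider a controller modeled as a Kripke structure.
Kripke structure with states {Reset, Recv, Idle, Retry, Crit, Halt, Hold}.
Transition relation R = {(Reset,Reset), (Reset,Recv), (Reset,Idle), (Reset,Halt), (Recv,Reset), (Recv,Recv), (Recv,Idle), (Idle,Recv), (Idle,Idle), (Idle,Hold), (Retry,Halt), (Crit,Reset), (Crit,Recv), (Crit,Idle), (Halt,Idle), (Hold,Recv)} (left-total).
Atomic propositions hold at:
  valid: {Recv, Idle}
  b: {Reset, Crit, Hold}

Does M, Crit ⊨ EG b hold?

Yes

EG b: greatest fixpoint, start Z0 = {Reset, Crit, Hold}, keep only states in Sat with some successor in Z. Z1 = {Reset, Crit}; fixed.
Sat(EG b) = {Reset, Crit}
Crit ∈ Sat(EG b) = {Reset, Crit}, so the formula holds at Crit.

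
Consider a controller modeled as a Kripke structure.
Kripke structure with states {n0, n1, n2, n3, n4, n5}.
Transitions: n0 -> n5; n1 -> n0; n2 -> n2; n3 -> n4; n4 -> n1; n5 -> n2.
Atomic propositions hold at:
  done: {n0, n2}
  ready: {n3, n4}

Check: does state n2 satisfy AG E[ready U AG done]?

AG done: greatest fixpoint, start Z0 = {n0, n2}, keep only states in Sat with every successor in Z. Z1 = {n2}; fixed.
Sat(AG done) = {n2}
E[ready U AG done]: least fixpoint, start Z0 = Sat(AG done) = {n2}, add states in Sat(ready) with some successor in Z. Already a fixed point.
Sat(E[ready U AG done]) = {n2}
AG E[ready U AG done]: greatest fixpoint, start Z0 = {n2}, keep only states in Sat with every successor in Z. Already a fixed point.
Sat(AG E[ready U AG done]) = {n2}
n2 ∈ Sat(AG E[ready U AG done]) = {n2}, so the formula holds at n2.

Yes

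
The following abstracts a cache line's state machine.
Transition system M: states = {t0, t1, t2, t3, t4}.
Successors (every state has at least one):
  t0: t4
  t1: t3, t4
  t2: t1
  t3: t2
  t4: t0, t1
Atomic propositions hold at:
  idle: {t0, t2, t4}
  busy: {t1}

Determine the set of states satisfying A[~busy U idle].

Sat(~busy) = {t0, t2, t3, t4}
A[~busy U idle]: least fixpoint, start Z0 = Sat(idle) = {t0, t2, t4}, add states in Sat(~busy) with every successor in Z. Z1 = {t0, t2, t3, t4}; fixed.
Sat(A[~busy U idle]) = {t0, t2, t3, t4}

{t0, t2, t3, t4}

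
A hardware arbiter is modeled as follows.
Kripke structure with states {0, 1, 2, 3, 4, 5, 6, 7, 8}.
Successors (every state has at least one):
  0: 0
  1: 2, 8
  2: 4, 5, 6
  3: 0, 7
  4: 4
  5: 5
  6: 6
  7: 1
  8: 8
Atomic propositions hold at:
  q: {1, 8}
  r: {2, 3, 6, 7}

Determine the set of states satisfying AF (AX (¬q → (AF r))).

Sat(¬q) = {0, 2, 3, 4, 5, 6, 7}
AF r: least fixpoint, start Z0 = {2, 3, 6, 7}, add states with every successor in Z. Already a fixed point.
Sat(AF r) = {2, 3, 6, 7}
Sat(¬q → (AF r)) = {1, 2, 3, 6, 7, 8}
Sat(AX (¬q → (AF r))) = {s : every successor in {1, 2, 3, 6, 7, 8}} = {1, 6, 7, 8}
AF (AX (¬q → (AF r))): least fixpoint, start Z0 = {1, 6, 7, 8}, add states with every successor in Z. Already a fixed point.
Sat(AF (AX (¬q → (AF r)))) = {1, 6, 7, 8}

{1, 6, 7, 8}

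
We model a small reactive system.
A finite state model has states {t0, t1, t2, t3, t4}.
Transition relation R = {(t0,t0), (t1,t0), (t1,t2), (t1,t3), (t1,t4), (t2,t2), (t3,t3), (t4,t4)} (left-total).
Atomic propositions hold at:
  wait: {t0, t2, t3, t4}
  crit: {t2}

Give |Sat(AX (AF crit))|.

AF crit: least fixpoint, start Z0 = {t2}, add states with every successor in Z. Already a fixed point.
Sat(AF crit) = {t2}
Sat(AX (AF crit)) = {s : every successor in {t2}} = {t2}
|Sat(AX (AF crit))| = |{t2}| = 1.

1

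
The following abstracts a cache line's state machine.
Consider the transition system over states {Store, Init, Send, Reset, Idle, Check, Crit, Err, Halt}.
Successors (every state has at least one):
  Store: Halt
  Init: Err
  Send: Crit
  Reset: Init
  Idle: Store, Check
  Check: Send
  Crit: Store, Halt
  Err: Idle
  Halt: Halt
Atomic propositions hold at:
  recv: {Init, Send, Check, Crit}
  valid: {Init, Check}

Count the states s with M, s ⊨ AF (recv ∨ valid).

5

Sat(recv ∨ valid) = {Init, Send, Check, Crit}
AF (recv ∨ valid): least fixpoint, start Z0 = {Init, Send, Check, Crit}, add states with every successor in Z. Z1 = {Init, Send, Reset, Check, Crit}; fixed.
Sat(AF (recv ∨ valid)) = {Init, Send, Reset, Check, Crit}
|Sat(AF (recv ∨ valid))| = |{Init, Send, Reset, Check, Crit}| = 5.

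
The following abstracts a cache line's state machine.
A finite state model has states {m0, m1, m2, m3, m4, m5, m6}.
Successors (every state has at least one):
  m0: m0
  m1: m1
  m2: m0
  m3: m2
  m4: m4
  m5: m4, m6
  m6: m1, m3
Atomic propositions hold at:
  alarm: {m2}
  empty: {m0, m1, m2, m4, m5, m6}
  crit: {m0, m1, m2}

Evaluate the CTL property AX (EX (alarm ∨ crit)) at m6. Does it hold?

Sat(alarm ∨ crit) = {m0, m1, m2}
Sat(EX (alarm ∨ crit)) = {s : some successor in {m0, m1, m2}} = {m0, m1, m2, m3, m6}
Sat(AX (EX (alarm ∨ crit))) = {s : every successor in {m0, m1, m2, m3, m6}} = {m0, m1, m2, m3, m6}
m6 ∈ Sat(AX (EX (alarm ∨ crit))) = {m0, m1, m2, m3, m6}, so the formula holds at m6.

Yes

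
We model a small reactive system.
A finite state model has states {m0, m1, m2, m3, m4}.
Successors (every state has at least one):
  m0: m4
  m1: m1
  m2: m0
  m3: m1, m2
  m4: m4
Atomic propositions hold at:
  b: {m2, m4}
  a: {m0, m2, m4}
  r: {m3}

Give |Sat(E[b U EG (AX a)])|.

3

Sat(AX a) = {s : every successor in {m0, m2, m4}} = {m0, m2, m4}
EG (AX a): greatest fixpoint, start Z0 = {m0, m2, m4}, keep only states in Sat with some successor in Z. Already a fixed point.
Sat(EG (AX a)) = {m0, m2, m4}
E[b U EG (AX a)]: least fixpoint, start Z0 = Sat(EG (AX a)) = {m0, m2, m4}, add states in Sat(b) with some successor in Z. Already a fixed point.
Sat(E[b U EG (AX a)]) = {m0, m2, m4}
|Sat(E[b U EG (AX a)])| = |{m0, m2, m4}| = 3.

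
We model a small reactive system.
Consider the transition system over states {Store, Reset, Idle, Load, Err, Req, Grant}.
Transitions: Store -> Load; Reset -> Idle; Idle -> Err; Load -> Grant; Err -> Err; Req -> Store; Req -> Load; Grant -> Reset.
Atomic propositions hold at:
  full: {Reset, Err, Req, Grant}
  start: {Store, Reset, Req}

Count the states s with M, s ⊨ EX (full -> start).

Sat(full -> start) = {Store, Reset, Idle, Load, Req}
Sat(EX (full -> start)) = {s : some successor in {Store, Reset, Idle, Load, Req}} = {Store, Reset, Req, Grant}
|Sat(EX (full -> start))| = |{Store, Reset, Req, Grant}| = 4.

4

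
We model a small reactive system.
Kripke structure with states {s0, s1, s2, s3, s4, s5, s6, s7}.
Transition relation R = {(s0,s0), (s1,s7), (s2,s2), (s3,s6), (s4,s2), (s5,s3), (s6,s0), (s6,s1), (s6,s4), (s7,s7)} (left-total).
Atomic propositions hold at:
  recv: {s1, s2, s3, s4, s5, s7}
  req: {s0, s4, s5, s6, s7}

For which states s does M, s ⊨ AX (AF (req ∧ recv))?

Sat(req ∧ recv) = {s4, s5, s7}
AF (req ∧ recv): least fixpoint, start Z0 = {s4, s5, s7}, add states with every successor in Z. Z1 = {s1, s4, s5, s7}; fixed.
Sat(AF (req ∧ recv)) = {s1, s4, s5, s7}
Sat(AX (AF (req ∧ recv))) = {s : every successor in {s1, s4, s5, s7}} = {s1, s7}

{s1, s7}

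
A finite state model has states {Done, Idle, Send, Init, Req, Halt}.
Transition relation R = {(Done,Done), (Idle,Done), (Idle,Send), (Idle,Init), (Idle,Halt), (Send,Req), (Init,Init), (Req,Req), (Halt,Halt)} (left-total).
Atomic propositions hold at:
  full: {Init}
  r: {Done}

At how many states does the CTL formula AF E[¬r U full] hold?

Sat(¬r) = {Idle, Send, Init, Req, Halt}
E[¬r U full]: least fixpoint, start Z0 = Sat(full) = {Init}, add states in Sat(¬r) with some successor in Z. Z1 = {Idle, Init}; fixed.
Sat(E[¬r U full]) = {Idle, Init}
AF E[¬r U full]: least fixpoint, start Z0 = {Idle, Init}, add states with every successor in Z. Already a fixed point.
Sat(AF E[¬r U full]) = {Idle, Init}
|Sat(AF E[¬r U full])| = |{Idle, Init}| = 2.

2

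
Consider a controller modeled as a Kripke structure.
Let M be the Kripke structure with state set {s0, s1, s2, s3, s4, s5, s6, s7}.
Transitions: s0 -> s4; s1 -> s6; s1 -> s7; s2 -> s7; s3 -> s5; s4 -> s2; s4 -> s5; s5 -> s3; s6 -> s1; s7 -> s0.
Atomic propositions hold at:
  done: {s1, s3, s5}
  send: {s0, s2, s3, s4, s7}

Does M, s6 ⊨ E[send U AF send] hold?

AF send: least fixpoint, start Z0 = {s0, s2, s3, s4, s7}, add states with every successor in Z. Z1 = {s0, s2, s3, s4, s5, s7}; fixed.
Sat(AF send) = {s0, s2, s3, s4, s5, s7}
E[send U AF send]: least fixpoint, start Z0 = Sat(AF send) = {s0, s2, s3, s4, s5, s7}, add states in Sat(send) with some successor in Z. Already a fixed point.
Sat(E[send U AF send]) = {s0, s2, s3, s4, s5, s7}
s6 ∉ Sat(E[send U AF send]) = {s0, s2, s3, s4, s5, s7}, so the formula does not hold at s6.

No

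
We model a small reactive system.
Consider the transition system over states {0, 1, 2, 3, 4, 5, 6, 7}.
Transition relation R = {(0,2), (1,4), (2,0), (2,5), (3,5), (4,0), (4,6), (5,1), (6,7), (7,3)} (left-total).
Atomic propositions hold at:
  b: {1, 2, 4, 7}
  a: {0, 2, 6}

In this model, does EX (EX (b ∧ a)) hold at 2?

Yes

Sat(b ∧ a) = {2}
Sat(EX (b ∧ a)) = {s : some successor in {2}} = {0}
Sat(EX (EX (b ∧ a))) = {s : some successor in {0}} = {2, 4}
2 ∈ Sat(EX (EX (b ∧ a))) = {2, 4}, so the formula holds at 2.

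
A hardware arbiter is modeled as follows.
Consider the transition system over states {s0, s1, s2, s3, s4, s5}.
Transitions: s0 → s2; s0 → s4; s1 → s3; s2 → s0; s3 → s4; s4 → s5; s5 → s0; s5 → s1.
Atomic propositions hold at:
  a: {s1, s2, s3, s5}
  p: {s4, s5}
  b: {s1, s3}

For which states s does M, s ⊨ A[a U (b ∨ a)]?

Sat(b ∨ a) = {s1, s2, s3, s5}
A[a U (b ∨ a)]: least fixpoint, start Z0 = Sat((b ∨ a)) = {s1, s2, s3, s5}, add states in Sat(a) with every successor in Z. Already a fixed point.
Sat(A[a U (b ∨ a)]) = {s1, s2, s3, s5}

{s1, s2, s3, s5}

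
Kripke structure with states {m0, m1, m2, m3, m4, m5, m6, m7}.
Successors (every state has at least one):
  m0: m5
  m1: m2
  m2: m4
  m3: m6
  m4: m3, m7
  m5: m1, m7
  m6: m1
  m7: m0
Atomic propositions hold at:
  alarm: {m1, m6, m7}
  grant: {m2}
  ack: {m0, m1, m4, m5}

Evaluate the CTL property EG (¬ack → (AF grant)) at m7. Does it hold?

No

Sat(¬ack) = {m2, m3, m6, m7}
AF grant: least fixpoint, start Z0 = {m2}, add states with every successor in Z. Z1 = {m1, m2}; Z2 = {m1, m2, m6}; Z3 = {m1, m2, m3, m6}; fixed.
Sat(AF grant) = {m1, m2, m3, m6}
Sat(¬ack → (AF grant)) = {m0, m1, m2, m3, m4, m5, m6}
EG (¬ack → (AF grant)): greatest fixpoint, start Z0 = {m0, m1, m2, m3, m4, m5, m6}, keep only states in Sat with some successor in Z. Already a fixed point.
Sat(EG (¬ack → (AF grant))) = {m0, m1, m2, m3, m4, m5, m6}
m7 ∉ Sat(EG (¬ack → (AF grant))) = {m0, m1, m2, m3, m4, m5, m6}, so the formula does not hold at m7.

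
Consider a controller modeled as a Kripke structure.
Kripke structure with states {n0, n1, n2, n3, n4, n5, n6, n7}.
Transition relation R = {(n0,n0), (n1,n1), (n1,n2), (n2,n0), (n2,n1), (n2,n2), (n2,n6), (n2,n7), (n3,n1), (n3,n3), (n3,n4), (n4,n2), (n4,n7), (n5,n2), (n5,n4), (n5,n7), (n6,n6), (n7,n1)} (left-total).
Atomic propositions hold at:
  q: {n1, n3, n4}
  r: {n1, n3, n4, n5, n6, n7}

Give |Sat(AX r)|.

3

Sat(AX r) = {s : every successor in {n1, n3, n4, n5, n6, n7}} = {n3, n6, n7}
|Sat(AX r)| = |{n3, n6, n7}| = 3.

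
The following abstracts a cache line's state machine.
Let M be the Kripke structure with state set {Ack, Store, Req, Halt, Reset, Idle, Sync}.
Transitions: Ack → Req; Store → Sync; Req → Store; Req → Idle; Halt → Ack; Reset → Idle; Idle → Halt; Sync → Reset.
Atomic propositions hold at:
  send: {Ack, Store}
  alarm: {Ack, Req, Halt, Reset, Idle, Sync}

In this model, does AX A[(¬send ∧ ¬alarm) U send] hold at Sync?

Sat(¬send) = {Req, Halt, Reset, Idle, Sync}
Sat(¬alarm) = {Store}
Sat(¬send ∧ ¬alarm) = ∅
A[(¬send ∧ ¬alarm) U send]: least fixpoint, start Z0 = Sat(send) = {Ack, Store}, add states in Sat(¬send ∧ ¬alarm) with every successor in Z. Already a fixed point.
Sat(A[(¬send ∧ ¬alarm) U send]) = {Ack, Store}
Sat(AX A[(¬send ∧ ¬alarm) U send]) = {s : every successor in {Ack, Store}} = {Halt}
Sync ∉ Sat(AX A[(¬send ∧ ¬alarm) U send]) = {Halt}, so the formula does not hold at Sync.

No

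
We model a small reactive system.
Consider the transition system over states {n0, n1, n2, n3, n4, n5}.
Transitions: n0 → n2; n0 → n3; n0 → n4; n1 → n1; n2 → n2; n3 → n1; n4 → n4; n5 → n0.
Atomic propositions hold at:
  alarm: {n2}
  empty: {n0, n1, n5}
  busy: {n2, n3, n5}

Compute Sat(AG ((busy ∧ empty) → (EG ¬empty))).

{n0, n1, n2, n3, n4}

Sat(busy ∧ empty) = {n5}
Sat(¬empty) = {n2, n3, n4}
EG ¬empty: greatest fixpoint, start Z0 = {n2, n3, n4}, keep only states in Sat with some successor in Z. Z1 = {n2, n4}; fixed.
Sat(EG ¬empty) = {n2, n4}
Sat((busy ∧ empty) → (EG ¬empty)) = {n0, n1, n2, n3, n4}
AG ((busy ∧ empty) → (EG ¬empty)): greatest fixpoint, start Z0 = {n0, n1, n2, n3, n4}, keep only states in Sat with every successor in Z. Already a fixed point.
Sat(AG ((busy ∧ empty) → (EG ¬empty))) = {n0, n1, n2, n3, n4}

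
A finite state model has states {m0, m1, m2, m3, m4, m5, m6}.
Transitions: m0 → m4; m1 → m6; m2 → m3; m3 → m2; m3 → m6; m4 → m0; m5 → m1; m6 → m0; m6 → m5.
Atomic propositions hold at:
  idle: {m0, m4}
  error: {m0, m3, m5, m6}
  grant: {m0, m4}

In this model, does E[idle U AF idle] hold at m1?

No

AF idle: least fixpoint, start Z0 = {m0, m4}, add states with every successor in Z. Already a fixed point.
Sat(AF idle) = {m0, m4}
E[idle U AF idle]: least fixpoint, start Z0 = Sat(AF idle) = {m0, m4}, add states in Sat(idle) with some successor in Z. Already a fixed point.
Sat(E[idle U AF idle]) = {m0, m4}
m1 ∉ Sat(E[idle U AF idle]) = {m0, m4}, so the formula does not hold at m1.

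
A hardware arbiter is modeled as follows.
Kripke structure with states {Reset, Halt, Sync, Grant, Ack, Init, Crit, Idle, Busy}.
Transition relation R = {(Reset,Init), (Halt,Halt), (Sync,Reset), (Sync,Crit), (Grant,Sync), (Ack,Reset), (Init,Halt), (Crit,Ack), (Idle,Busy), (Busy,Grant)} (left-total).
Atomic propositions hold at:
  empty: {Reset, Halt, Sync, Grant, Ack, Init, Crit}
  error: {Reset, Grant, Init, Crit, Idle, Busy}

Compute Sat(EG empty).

{Reset, Halt, Sync, Grant, Ack, Init, Crit}

EG empty: greatest fixpoint, start Z0 = {Reset, Halt, Sync, Grant, Ack, Init, Crit}, keep only states in Sat with some successor in Z. Already a fixed point.
Sat(EG empty) = {Reset, Halt, Sync, Grant, Ack, Init, Crit}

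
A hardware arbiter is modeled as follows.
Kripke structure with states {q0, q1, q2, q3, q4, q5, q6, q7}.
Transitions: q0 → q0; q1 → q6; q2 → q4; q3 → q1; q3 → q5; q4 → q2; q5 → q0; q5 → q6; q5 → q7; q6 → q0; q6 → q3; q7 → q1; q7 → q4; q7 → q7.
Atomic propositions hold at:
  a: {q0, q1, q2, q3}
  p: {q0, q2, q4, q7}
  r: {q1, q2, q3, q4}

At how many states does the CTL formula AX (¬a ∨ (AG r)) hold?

Sat(¬a) = {q4, q5, q6, q7}
AG r: greatest fixpoint, start Z0 = {q1, q2, q3, q4}, keep only states in Sat with every successor in Z. Z1 = {q2, q4}; fixed.
Sat(AG r) = {q2, q4}
Sat(¬a ∨ (AG r)) = {q2, q4, q5, q6, q7}
Sat(AX (¬a ∨ (AG r))) = {s : every successor in {q2, q4, q5, q6, q7}} = {q1, q2, q4}
|Sat(AX (¬a ∨ (AG r)))| = |{q1, q2, q4}| = 3.

3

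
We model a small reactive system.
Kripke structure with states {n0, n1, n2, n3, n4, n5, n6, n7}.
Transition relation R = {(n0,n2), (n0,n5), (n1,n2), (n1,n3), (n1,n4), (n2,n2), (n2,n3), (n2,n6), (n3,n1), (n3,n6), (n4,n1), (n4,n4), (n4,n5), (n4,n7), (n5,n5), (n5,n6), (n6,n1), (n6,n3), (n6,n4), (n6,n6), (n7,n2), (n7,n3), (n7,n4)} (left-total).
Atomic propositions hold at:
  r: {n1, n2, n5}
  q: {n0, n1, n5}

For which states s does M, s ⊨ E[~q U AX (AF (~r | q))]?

{n2, n3, n4, n5, n6, n7}

Sat(~q) = {n2, n3, n4, n6, n7}
Sat(~r) = {n0, n3, n4, n6, n7}
Sat(~r | q) = {n0, n1, n3, n4, n5, n6, n7}
AF (~r | q): least fixpoint, start Z0 = {n0, n1, n3, n4, n5, n6, n7}, add states with every successor in Z. Already a fixed point.
Sat(AF (~r | q)) = {n0, n1, n3, n4, n5, n6, n7}
Sat(AX (AF (~r | q))) = {s : every successor in {n0, n1, n3, n4, n5, n6, n7}} = {n3, n4, n5, n6}
E[~q U AX (AF (~r | q))]: least fixpoint, start Z0 = Sat(AX (AF (~r | q))) = {n3, n4, n5, n6}, add states in Sat(~q) with some successor in Z. Z1 = {n2, n3, n4, n5, n6, n7}; fixed.
Sat(E[~q U AX (AF (~r | q))]) = {n2, n3, n4, n5, n6, n7}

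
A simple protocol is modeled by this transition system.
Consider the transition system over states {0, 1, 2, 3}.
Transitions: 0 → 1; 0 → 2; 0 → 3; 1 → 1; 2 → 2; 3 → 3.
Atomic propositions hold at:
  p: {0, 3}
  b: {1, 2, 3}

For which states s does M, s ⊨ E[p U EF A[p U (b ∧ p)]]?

{0, 3}

Sat(b ∧ p) = {3}
A[p U (b ∧ p)]: least fixpoint, start Z0 = Sat((b ∧ p)) = {3}, add states in Sat(p) with every successor in Z. Already a fixed point.
Sat(A[p U (b ∧ p)]) = {3}
EF A[p U (b ∧ p)]: least fixpoint, start Z0 = {3}, add states with some successor in Z. Z1 = {0, 3}; fixed.
Sat(EF A[p U (b ∧ p)]) = {0, 3}
E[p U EF A[p U (b ∧ p)]]: least fixpoint, start Z0 = Sat(EF A[p U (b ∧ p)]) = {0, 3}, add states in Sat(p) with some successor in Z. Already a fixed point.
Sat(E[p U EF A[p U (b ∧ p)]]) = {0, 3}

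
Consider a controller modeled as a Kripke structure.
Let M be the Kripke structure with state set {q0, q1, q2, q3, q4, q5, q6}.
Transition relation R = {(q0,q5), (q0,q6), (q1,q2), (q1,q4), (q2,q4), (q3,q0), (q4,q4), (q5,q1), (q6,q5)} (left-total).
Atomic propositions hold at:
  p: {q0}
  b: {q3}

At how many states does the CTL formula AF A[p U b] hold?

1

A[p U b]: least fixpoint, start Z0 = Sat(b) = {q3}, add states in Sat(p) with every successor in Z. Already a fixed point.
Sat(A[p U b]) = {q3}
AF A[p U b]: least fixpoint, start Z0 = {q3}, add states with every successor in Z. Already a fixed point.
Sat(AF A[p U b]) = {q3}
|Sat(AF A[p U b])| = |{q3}| = 1.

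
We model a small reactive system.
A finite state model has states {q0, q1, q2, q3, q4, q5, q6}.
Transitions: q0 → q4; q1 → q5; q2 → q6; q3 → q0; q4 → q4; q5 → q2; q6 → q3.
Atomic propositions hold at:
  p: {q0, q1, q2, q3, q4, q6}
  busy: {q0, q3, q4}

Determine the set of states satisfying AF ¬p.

Sat(¬p) = {q5}
AF ¬p: least fixpoint, start Z0 = {q5}, add states with every successor in Z. Z1 = {q1, q5}; fixed.
Sat(AF ¬p) = {q1, q5}

{q1, q5}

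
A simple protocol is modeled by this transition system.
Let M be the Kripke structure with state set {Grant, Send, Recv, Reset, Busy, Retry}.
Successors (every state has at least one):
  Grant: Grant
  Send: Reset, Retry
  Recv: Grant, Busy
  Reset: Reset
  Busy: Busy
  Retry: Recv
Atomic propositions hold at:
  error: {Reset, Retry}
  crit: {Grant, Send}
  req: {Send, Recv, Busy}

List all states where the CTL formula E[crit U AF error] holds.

{Send, Reset, Retry}

AF error: least fixpoint, start Z0 = {Reset, Retry}, add states with every successor in Z. Z1 = {Send, Reset, Retry}; fixed.
Sat(AF error) = {Send, Reset, Retry}
E[crit U AF error]: least fixpoint, start Z0 = Sat(AF error) = {Send, Reset, Retry}, add states in Sat(crit) with some successor in Z. Already a fixed point.
Sat(E[crit U AF error]) = {Send, Reset, Retry}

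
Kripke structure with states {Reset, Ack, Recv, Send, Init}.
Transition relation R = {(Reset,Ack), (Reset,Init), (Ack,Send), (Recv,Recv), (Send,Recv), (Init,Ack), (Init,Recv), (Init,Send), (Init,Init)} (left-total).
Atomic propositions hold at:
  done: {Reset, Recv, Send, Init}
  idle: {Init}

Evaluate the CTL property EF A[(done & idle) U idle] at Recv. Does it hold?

No

Sat(done & idle) = {Init}
A[(done & idle) U idle]: least fixpoint, start Z0 = Sat(idle) = {Init}, add states in Sat(done & idle) with every successor in Z. Already a fixed point.
Sat(A[(done & idle) U idle]) = {Init}
EF A[(done & idle) U idle]: least fixpoint, start Z0 = {Init}, add states with some successor in Z. Z1 = {Reset, Init}; fixed.
Sat(EF A[(done & idle) U idle]) = {Reset, Init}
Recv ∉ Sat(EF A[(done & idle) U idle]) = {Reset, Init}, so the formula does not hold at Recv.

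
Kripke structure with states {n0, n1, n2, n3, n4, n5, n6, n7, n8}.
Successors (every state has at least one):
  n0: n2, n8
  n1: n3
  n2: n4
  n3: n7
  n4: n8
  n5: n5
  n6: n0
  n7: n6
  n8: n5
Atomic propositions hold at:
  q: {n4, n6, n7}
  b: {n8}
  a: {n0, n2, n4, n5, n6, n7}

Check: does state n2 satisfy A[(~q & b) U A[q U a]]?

Yes

Sat(~q) = {n0, n1, n2, n3, n5, n8}
Sat(~q & b) = {n8}
A[q U a]: least fixpoint, start Z0 = Sat(a) = {n0, n2, n4, n5, n6, n7}, add states in Sat(q) with every successor in Z. Already a fixed point.
Sat(A[q U a]) = {n0, n2, n4, n5, n6, n7}
A[(~q & b) U A[q U a]]: least fixpoint, start Z0 = Sat(A[q U a]) = {n0, n2, n4, n5, n6, n7}, add states in Sat(~q & b) with every successor in Z. Z1 = {n0, n2, n4, n5, n6, n7, n8}; fixed.
Sat(A[(~q & b) U A[q U a]]) = {n0, n2, n4, n5, n6, n7, n8}
n2 ∈ Sat(A[(~q & b) U A[q U a]]) = {n0, n2, n4, n5, n6, n7, n8}, so the formula holds at n2.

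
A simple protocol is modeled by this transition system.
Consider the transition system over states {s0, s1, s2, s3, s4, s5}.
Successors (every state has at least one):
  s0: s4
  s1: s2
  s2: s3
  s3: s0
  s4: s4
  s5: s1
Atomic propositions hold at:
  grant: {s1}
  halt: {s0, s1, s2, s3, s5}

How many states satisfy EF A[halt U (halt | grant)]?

5

Sat(halt | grant) = {s0, s1, s2, s3, s5}
A[halt U (halt | grant)]: least fixpoint, start Z0 = Sat((halt | grant)) = {s0, s1, s2, s3, s5}, add states in Sat(halt) with every successor in Z. Already a fixed point.
Sat(A[halt U (halt | grant)]) = {s0, s1, s2, s3, s5}
EF A[halt U (halt | grant)]: least fixpoint, start Z0 = {s0, s1, s2, s3, s5}, add states with some successor in Z. Already a fixed point.
Sat(EF A[halt U (halt | grant)]) = {s0, s1, s2, s3, s5}
|Sat(EF A[halt U (halt | grant)])| = |{s0, s1, s2, s3, s5}| = 5.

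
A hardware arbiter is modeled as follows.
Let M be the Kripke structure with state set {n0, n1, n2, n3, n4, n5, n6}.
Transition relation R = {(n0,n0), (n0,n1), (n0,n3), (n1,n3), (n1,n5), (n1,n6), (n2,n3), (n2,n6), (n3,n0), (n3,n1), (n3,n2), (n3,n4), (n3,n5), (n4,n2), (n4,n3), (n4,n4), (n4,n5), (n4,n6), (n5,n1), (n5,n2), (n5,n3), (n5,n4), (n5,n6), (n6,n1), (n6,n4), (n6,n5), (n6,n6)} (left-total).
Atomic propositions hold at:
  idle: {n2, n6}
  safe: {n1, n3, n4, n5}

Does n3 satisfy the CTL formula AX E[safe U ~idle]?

Sat(~idle) = {n0, n1, n3, n4, n5}
E[safe U ~idle]: least fixpoint, start Z0 = Sat(~idle) = {n0, n1, n3, n4, n5}, add states in Sat(safe) with some successor in Z. Already a fixed point.
Sat(E[safe U ~idle]) = {n0, n1, n3, n4, n5}
Sat(AX E[safe U ~idle]) = {s : every successor in {n0, n1, n3, n4, n5}} = {n0}
n3 ∉ Sat(AX E[safe U ~idle]) = {n0}, so the formula does not hold at n3.

No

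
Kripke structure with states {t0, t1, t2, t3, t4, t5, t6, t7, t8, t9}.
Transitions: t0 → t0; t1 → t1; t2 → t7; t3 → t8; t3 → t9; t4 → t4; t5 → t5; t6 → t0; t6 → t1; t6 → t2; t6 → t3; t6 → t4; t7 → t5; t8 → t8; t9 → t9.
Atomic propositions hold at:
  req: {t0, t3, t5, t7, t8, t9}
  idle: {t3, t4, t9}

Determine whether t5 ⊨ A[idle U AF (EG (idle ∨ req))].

Yes

Sat(idle ∨ req) = {t0, t3, t4, t5, t7, t8, t9}
EG (idle ∨ req): greatest fixpoint, start Z0 = {t0, t3, t4, t5, t7, t8, t9}, keep only states in Sat with some successor in Z. Already a fixed point.
Sat(EG (idle ∨ req)) = {t0, t3, t4, t5, t7, t8, t9}
AF (EG (idle ∨ req)): least fixpoint, start Z0 = {t0, t3, t4, t5, t7, t8, t9}, add states with every successor in Z. Z1 = {t0, t2, t3, t4, t5, t7, t8, t9}; fixed.
Sat(AF (EG (idle ∨ req))) = {t0, t2, t3, t4, t5, t7, t8, t9}
A[idle U AF (EG (idle ∨ req))]: least fixpoint, start Z0 = Sat(AF (EG (idle ∨ req))) = {t0, t2, t3, t4, t5, t7, t8, t9}, add states in Sat(idle) with every successor in Z. Already a fixed point.
Sat(A[idle U AF (EG (idle ∨ req))]) = {t0, t2, t3, t4, t5, t7, t8, t9}
t5 ∈ Sat(A[idle U AF (EG (idle ∨ req))]) = {t0, t2, t3, t4, t5, t7, t8, t9}, so the formula holds at t5.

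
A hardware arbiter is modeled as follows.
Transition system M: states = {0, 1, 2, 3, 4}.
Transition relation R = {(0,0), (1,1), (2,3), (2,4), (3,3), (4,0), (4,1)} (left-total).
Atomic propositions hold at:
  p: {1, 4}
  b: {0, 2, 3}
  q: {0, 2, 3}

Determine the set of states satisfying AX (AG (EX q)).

Sat(EX q) = {s : some successor in {0, 2, 3}} = {0, 2, 3, 4}
AG (EX q): greatest fixpoint, start Z0 = {0, 2, 3, 4}, keep only states in Sat with every successor in Z. Z1 = {0, 2, 3}; Z2 = {0, 3}; fixed.
Sat(AG (EX q)) = {0, 3}
Sat(AX (AG (EX q))) = {s : every successor in {0, 3}} = {0, 3}

{0, 3}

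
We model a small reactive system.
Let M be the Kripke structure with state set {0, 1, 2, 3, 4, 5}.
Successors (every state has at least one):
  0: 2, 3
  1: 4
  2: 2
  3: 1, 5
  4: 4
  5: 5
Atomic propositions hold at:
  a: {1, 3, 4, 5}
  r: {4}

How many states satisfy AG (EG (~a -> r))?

Sat(~a) = {0, 2}
Sat(~a -> r) = {1, 3, 4, 5}
EG (~a -> r): greatest fixpoint, start Z0 = {1, 3, 4, 5}, keep only states in Sat with some successor in Z. Already a fixed point.
Sat(EG (~a -> r)) = {1, 3, 4, 5}
AG (EG (~a -> r)): greatest fixpoint, start Z0 = {1, 3, 4, 5}, keep only states in Sat with every successor in Z. Already a fixed point.
Sat(AG (EG (~a -> r))) = {1, 3, 4, 5}
|Sat(AG (EG (~a -> r)))| = |{1, 3, 4, 5}| = 4.

4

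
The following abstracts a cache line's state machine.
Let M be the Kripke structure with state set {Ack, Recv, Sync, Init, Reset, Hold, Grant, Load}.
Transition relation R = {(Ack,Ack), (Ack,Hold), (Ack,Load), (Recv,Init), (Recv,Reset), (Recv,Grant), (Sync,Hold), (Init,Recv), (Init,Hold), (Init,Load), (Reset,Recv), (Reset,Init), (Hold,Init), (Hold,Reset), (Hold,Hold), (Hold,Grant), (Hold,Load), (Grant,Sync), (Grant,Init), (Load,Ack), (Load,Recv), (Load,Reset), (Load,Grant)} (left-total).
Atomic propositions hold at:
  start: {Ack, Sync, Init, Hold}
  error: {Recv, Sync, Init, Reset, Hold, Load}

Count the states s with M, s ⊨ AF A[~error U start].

5

Sat(~error) = {Ack, Grant}
A[~error U start]: least fixpoint, start Z0 = Sat(start) = {Ack, Sync, Init, Hold}, add states in Sat(~error) with every successor in Z. Z1 = {Ack, Sync, Init, Hold, Grant}; fixed.
Sat(A[~error U start]) = {Ack, Sync, Init, Hold, Grant}
AF A[~error U start]: least fixpoint, start Z0 = {Ack, Sync, Init, Hold, Grant}, add states with every successor in Z. Already a fixed point.
Sat(AF A[~error U start]) = {Ack, Sync, Init, Hold, Grant}
|Sat(AF A[~error U start])| = |{Ack, Sync, Init, Hold, Grant}| = 5.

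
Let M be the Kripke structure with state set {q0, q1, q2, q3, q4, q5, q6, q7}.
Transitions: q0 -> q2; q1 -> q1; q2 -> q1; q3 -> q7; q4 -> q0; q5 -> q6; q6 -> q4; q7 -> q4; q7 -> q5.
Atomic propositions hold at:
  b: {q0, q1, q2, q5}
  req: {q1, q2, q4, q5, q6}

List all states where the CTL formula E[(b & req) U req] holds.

Sat(b & req) = {q1, q2, q5}
E[(b & req) U req]: least fixpoint, start Z0 = Sat(req) = {q1, q2, q4, q5, q6}, add states in Sat(b & req) with some successor in Z. Already a fixed point.
Sat(E[(b & req) U req]) = {q1, q2, q4, q5, q6}

{q1, q2, q4, q5, q6}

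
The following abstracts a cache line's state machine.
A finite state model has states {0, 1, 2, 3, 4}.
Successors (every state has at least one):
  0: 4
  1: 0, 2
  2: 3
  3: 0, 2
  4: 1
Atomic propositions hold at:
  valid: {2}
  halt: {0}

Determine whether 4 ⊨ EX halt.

Sat(EX halt) = {s : some successor in {0}} = {1, 3}
4 ∉ Sat(EX halt) = {1, 3}, so the formula does not hold at 4.

No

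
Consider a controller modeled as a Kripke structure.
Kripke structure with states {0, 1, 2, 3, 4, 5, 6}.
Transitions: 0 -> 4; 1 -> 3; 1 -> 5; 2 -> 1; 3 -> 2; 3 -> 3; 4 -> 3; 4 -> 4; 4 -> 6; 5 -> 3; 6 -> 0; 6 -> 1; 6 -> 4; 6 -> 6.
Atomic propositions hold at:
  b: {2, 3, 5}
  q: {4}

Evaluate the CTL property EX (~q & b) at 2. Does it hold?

Sat(~q) = {0, 1, 2, 3, 5, 6}
Sat(~q & b) = {2, 3, 5}
Sat(EX (~q & b)) = {s : some successor in {2, 3, 5}} = {1, 3, 4, 5}
2 ∉ Sat(EX (~q & b)) = {1, 3, 4, 5}, so the formula does not hold at 2.

No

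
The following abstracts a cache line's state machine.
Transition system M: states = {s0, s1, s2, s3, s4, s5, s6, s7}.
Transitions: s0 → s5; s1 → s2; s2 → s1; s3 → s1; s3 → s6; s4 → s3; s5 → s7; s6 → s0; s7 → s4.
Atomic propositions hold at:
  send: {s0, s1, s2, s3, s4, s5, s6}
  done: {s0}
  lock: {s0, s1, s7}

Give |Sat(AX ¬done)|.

7

Sat(¬done) = {s1, s2, s3, s4, s5, s6, s7}
Sat(AX ¬done) = {s : every successor in {s1, s2, s3, s4, s5, s6, s7}} = {s0, s1, s2, s3, s4, s5, s7}
|Sat(AX ¬done)| = |{s0, s1, s2, s3, s4, s5, s7}| = 7.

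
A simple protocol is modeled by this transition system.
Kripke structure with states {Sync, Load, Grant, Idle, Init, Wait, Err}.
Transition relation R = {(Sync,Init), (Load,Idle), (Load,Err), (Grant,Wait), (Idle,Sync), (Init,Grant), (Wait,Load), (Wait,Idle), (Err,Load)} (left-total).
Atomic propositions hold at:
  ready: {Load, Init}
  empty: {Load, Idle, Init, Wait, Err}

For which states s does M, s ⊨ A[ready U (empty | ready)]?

{Load, Idle, Init, Wait, Err}

Sat(empty | ready) = {Load, Idle, Init, Wait, Err}
A[ready U (empty | ready)]: least fixpoint, start Z0 = Sat((empty | ready)) = {Load, Idle, Init, Wait, Err}, add states in Sat(ready) with every successor in Z. Already a fixed point.
Sat(A[ready U (empty | ready)]) = {Load, Idle, Init, Wait, Err}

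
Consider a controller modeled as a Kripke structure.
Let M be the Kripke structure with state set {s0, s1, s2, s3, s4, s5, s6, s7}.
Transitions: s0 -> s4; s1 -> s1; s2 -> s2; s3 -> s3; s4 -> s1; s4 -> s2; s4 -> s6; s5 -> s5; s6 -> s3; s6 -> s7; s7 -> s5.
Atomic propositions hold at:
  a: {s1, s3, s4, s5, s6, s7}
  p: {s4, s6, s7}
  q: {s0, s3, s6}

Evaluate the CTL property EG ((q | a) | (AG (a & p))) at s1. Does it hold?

Yes

Sat(q | a) = {s0, s1, s3, s4, s5, s6, s7}
Sat(a & p) = {s4, s6, s7}
AG (a & p): greatest fixpoint, start Z0 = {s4, s6, s7}, keep only states in Sat with every successor in Z. Z1 = ∅; fixed.
Sat(AG (a & p)) = ∅
Sat((q | a) | (AG (a & p))) = {s0, s1, s3, s4, s5, s6, s7}
EG ((q | a) | (AG (a & p))): greatest fixpoint, start Z0 = {s0, s1, s3, s4, s5, s6, s7}, keep only states in Sat with some successor in Z. Already a fixed point.
Sat(EG ((q | a) | (AG (a & p)))) = {s0, s1, s3, s4, s5, s6, s7}
s1 ∈ Sat(EG ((q | a) | (AG (a & p)))) = {s0, s1, s3, s4, s5, s6, s7}, so the formula holds at s1.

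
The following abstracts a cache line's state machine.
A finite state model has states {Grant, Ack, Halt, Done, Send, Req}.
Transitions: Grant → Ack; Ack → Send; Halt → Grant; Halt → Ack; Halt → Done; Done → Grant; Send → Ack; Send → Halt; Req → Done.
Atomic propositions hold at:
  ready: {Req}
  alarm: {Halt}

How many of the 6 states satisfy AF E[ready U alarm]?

E[ready U alarm]: least fixpoint, start Z0 = Sat(alarm) = {Halt}, add states in Sat(ready) with some successor in Z. Already a fixed point.
Sat(E[ready U alarm]) = {Halt}
AF E[ready U alarm]: least fixpoint, start Z0 = {Halt}, add states with every successor in Z. Already a fixed point.
Sat(AF E[ready U alarm]) = {Halt}
|Sat(AF E[ready U alarm])| = |{Halt}| = 1.

1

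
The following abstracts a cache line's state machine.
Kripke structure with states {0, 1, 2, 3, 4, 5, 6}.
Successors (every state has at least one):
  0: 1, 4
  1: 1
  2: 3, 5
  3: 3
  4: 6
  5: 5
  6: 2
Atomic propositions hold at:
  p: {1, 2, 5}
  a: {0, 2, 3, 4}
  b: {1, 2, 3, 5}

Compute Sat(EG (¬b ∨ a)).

Sat(¬b) = {0, 4, 6}
Sat(¬b ∨ a) = {0, 2, 3, 4, 6}
EG (¬b ∨ a): greatest fixpoint, start Z0 = {0, 2, 3, 4, 6}, keep only states in Sat with some successor in Z. Already a fixed point.
Sat(EG (¬b ∨ a)) = {0, 2, 3, 4, 6}

{0, 2, 3, 4, 6}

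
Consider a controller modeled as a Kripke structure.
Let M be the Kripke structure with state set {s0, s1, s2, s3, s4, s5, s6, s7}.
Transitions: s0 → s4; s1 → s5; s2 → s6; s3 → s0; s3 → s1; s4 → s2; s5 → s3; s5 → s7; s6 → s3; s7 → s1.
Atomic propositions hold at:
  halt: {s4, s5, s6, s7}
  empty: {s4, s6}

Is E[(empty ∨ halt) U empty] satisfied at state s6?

Yes

Sat(empty ∨ halt) = {s4, s5, s6, s7}
E[(empty ∨ halt) U empty]: least fixpoint, start Z0 = Sat(empty) = {s4, s6}, add states in Sat(empty ∨ halt) with some successor in Z. Already a fixed point.
Sat(E[(empty ∨ halt) U empty]) = {s4, s6}
s6 ∈ Sat(E[(empty ∨ halt) U empty]) = {s4, s6}, so the formula holds at s6.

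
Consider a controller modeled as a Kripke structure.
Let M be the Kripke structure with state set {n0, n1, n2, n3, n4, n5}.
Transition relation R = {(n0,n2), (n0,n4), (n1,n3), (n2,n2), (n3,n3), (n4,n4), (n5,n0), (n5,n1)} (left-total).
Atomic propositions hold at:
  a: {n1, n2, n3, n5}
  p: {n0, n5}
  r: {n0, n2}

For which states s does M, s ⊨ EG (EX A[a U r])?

A[a U r]: least fixpoint, start Z0 = Sat(r) = {n0, n2}, add states in Sat(a) with every successor in Z. Already a fixed point.
Sat(A[a U r]) = {n0, n2}
Sat(EX A[a U r]) = {s : some successor in {n0, n2}} = {n0, n2, n5}
EG (EX A[a U r]): greatest fixpoint, start Z0 = {n0, n2, n5}, keep only states in Sat with some successor in Z. Already a fixed point.
Sat(EG (EX A[a U r])) = {n0, n2, n5}

{n0, n2, n5}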